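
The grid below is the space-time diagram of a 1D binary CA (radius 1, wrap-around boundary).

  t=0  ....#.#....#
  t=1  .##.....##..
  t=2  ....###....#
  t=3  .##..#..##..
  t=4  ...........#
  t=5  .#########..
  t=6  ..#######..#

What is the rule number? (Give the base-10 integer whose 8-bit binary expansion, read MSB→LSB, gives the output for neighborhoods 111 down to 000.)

  ###|#  b7=1 t=2,i=5
  ##.|.  b6=0 t=1,i=2
  #.#|.  b5=0 t=0,i=5
  #..|.  b4=0 t=0,i=0
  .##|.  b3=0 t=1,i=1
  .#.|.  b2=0 t=0,i=4
  ..#|.  b1=0 t=0,i=3
  ...|#  b0=1 t=0,i=1
  bits 10000001 = 129

129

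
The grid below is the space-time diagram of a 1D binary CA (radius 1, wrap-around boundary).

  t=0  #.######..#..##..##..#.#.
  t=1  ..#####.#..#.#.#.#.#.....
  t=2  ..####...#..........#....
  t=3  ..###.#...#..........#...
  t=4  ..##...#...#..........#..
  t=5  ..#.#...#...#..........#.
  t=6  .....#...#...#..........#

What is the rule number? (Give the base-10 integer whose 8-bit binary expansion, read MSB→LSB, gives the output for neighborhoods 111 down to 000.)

  nb ###: next=#  (t=0,i=3, bit7=1)
  nb ##.: next=.  (t=0,i=7, bit6=0)
  nb #.#: next=.  (t=0,i=1, bit5=0)
  nb #..: next=#  (t=0,i=8, bit4=1)
  nb .##: next=#  (t=0,i=2, bit3=1)
  nb .#.: next=.  (t=0,i=0, bit2=0)
  nb ..#: next=.  (t=0,i=9, bit1=0)
  nb ...: next=.  (t=1,i=0, bit0=0)
  bits 10011000 = 152

152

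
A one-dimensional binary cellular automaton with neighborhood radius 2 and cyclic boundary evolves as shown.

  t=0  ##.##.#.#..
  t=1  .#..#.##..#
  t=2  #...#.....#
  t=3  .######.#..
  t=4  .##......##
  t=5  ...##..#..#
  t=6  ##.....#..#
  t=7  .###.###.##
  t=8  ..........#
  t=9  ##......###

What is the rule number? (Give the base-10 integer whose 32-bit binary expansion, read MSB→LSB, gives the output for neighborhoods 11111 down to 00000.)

288073142

  ##### -> .   bit 31 = 0  t=3,i=3
  ####. -> .   bit 30 = 0  t=3,i=5
  ###.# -> .   bit 29 = 0  t=3,i=6
  ###.. -> #   bit 28 = 1  t=6,i=1
  ##.## -> .   bit 27 = 0  t=0,i=2
  ##.#. -> .   bit 26 = 0  t=0,i=5
  ##..# -> .   bit 25 = 0  t=1,i=8
  ##... -> #   bit 24 = 1  t=2,i=1
  #.### -> .   bit 23 = 0  t=7,i=1
  #.##. -> .   bit 22 = 0  t=0,i=3
  #.#.# -> #   bit 21 = 1  t=0,i=6
  #.#.. -> .   bit 20 = 0  t=0,i=8
  #..## -> #   bit 19 = 1  t=0,i=10
  #..#. -> .   bit 18 = 0  t=1,i=3
  #...# -> #   bit 17 = 1  t=2,i=2
  #.... -> #   bit 16 = 1  t=2,i=6
  .#### -> #   bit 15 = 1  t=3,i=2
  .###. -> .   bit 14 = 0  t=6,i=0
  .##.# -> #   bit 13 = 1  t=0,i=1
  .##.. -> .   bit 12 = 0  t=1,i=7
  .#.## -> .   bit 11 = 0  t=1,i=5
  .#.#. -> #   bit 10 = 1  t=0,i=7
  .#..# -> .   bit 9 = 0  t=0,i=9
  .#... -> #   bit 8 = 1  t=2,i=5
  ..### -> #   bit 7 = 1  t=3,i=1
  ..##. -> .   bit 6 = 0  t=0,i=0
  ..#.# -> #   bit 5 = 1  t=1,i=4
  ..#.. -> #   bit 4 = 1  t=2,i=4
  ...## -> .   bit 3 = 0  t=2,i=9
  ...#. -> #   bit 2 = 1  t=2,i=3
  ....# -> #   bit 1 = 1  t=2,i=8
  ..... -> .   bit 0 = 0  t=2,i=7
  bits 00010001001010111010010110110110 = 288073142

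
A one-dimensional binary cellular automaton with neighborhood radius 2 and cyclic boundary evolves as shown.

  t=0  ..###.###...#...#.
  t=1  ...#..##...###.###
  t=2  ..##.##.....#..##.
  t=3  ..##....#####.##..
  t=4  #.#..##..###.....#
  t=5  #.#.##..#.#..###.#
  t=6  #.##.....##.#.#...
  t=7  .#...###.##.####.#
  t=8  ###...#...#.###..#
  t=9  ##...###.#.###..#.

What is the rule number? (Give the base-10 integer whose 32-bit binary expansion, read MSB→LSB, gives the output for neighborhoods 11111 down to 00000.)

3233410391

  #####|#  b31=1 t=3,i=10
  ####.|#  b30=1 t=3,i=11
  ###.#|.  b29=0 t=0,i=4
  ###..|.  b28=0 t=0,i=8
  ##.##|.  b27=0 t=0,i=5
  ##.#.|.  b26=0 t=4,i=1
  ##..#|.  b25=0 t=4,i=7
  ##...|.  b24=0 t=0,i=9
  #.###|#  b23=1 t=0,i=6
  #.##.|.  b22=0 t=2,i=5
  #.#.#|#  b21=1 t=5,i=2
  #.#..|#  b20=1 t=4,i=2
  #..##|#  b19=1 t=1,i=5
  #..#.|.  b18=0 t=5,i=7
  #...#|.  b17=0 t=0,i=0
  #....|#  b16=1 t=2,i=8
  .####|#  b15=1 t=3,i=9
  .###.|#  b14=1 t=0,i=3
  .##.#|#  b13=1 t=2,i=3
  .##..|.  b12=0 t=1,i=7
  .#.##|#  b11=1 t=5,i=3
  .#.#.|#  b10=1 t=5,i=9
  .#..#|.  b9=0 t=1,i=4
  .#...|#  b8=1 t=0,i=13
  ..###|.  b7=0 t=0,i=2
  ..##.|#  b6=1 t=1,i=6
  ..#.#|.  b5=0 t=5,i=8
  ..#..|#  b4=1 t=0,i=12
  ...##|.  b3=0 t=0,i=1
  ...#.|#  b2=1 t=0,i=11
  ....#|#  b1=1 t=2,i=10
  .....|#  b0=1 t=2,i=9
  bits 11000000101110011110110101010111 = 3233410391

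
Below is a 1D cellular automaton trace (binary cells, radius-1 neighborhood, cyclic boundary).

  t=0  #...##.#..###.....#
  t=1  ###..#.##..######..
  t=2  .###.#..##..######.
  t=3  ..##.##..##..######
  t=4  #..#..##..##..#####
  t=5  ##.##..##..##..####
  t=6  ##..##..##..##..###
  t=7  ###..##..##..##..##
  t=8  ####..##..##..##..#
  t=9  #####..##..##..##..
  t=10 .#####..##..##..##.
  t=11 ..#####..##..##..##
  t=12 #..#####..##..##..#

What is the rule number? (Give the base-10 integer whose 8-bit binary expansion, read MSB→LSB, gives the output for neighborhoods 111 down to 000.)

  ### -> #   bit 7 = 1  t=0,i=11
  ##. -> #   bit 6 = 1  t=0,i=0
  #.# -> .   bit 5 = 0  t=0,i=6
  #.. -> #   bit 4 = 1  t=0,i=1
  .## -> .   bit 3 = 0  t=0,i=4
  .#. -> #   bit 2 = 1  t=0,i=7
  ..# -> .   bit 1 = 0  t=0,i=3
  ... -> #   bit 0 = 1  t=0,i=2
  bits 11010101 = 213

213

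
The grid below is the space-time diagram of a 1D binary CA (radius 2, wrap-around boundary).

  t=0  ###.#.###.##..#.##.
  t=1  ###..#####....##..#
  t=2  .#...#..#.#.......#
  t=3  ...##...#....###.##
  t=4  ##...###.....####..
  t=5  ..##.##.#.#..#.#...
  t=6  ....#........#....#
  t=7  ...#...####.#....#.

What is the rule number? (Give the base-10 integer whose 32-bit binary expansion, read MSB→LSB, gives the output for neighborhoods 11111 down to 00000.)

1770145957

  nb #####: next=.  (t=1,i=7, bit31=0)
  nb ####.: next=#  (t=1,i=1, bit30=1)
  nb ###.#: next=#  (t=0,i=2, bit29=1)
  nb ###..: next=.  (t=1,i=2, bit28=0)
  nb ##.##: next=#  (t=0,i=9, bit27=1)
  nb ##.#.: next=.  (t=0,i=3, bit26=0)
  nb ##..#: next=.  (t=0,i=12, bit25=0)
  nb ##...: next=#  (t=1,i=10, bit24=1)
  nb #.###: next=#  (t=0,i=0, bit23=1)
  nb #.##.: next=.  (t=0,i=10, bit22=0)
  nb #.#.#: next=.  (t=0,i=4, bit21=0)
  nb #.#..: next=.  (t=2,i=1, bit20=0)
  nb #..##: next=.  (t=1,i=4, bit19=0)
  nb #..#.: next=.  (t=0,i=13, bit18=0)
  nb #...#: next=#  (t=2,i=3, bit17=1)
  nb #....: next=.  (t=1,i=11, bit16=0)
  nb .####: next=.  (t=1,i=0, bit15=0)
  nb .###.: next=#  (t=0,i=1, bit14=1)
  nb .##.#: next=.  (t=0,i=17, bit13=0)
  nb .##..: next=.  (t=0,i=11, bit12=0)
  nb .#.##: next=#  (t=0,i=5, bit11=1)
  nb .#.#.: next=.  (t=2,i=0, bit10=0)
  nb .#..#: next=.  (t=2,i=6, bit9=0)
  nb .#...: next=.  (t=2,i=2, bit8=0)
  nb ..###: next=#  (t=1,i=5, bit7=1)
  nb ..##.: next=.  (t=1,i=14, bit6=0)
  nb ..#.#: next=#  (t=0,i=14, bit5=1)
  nb ..#..: next=.  (t=2,i=5, bit4=0)
  nb ...##: next=.  (t=1,i=13, bit3=0)
  nb ...#.: next=#  (t=2,i=4, bit2=1)
  nb ....#: next=.  (t=1,i=12, bit1=0)
  nb .....: next=#  (t=2,i=13, bit0=1)
  bits 01101001100000100100100010100101 = 1770145957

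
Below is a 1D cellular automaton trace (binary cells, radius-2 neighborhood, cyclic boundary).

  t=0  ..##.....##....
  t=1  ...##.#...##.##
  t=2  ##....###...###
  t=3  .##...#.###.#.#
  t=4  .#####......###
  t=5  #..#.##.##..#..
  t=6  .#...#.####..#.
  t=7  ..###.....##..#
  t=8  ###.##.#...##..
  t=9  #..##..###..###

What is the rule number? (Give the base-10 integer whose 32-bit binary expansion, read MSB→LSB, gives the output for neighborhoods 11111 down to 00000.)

  nb #####: next=#  (t=2,i=14, bit31=1)
  nb ####.: next=.  (t=2,i=0, bit30=0)
  nb ###.#: next=.  (t=3,i=10, bit29=0)
  nb ###..: next=#  (t=2,i=1, bit28=1)
  nb ##.##: next=#  (t=1,i=12, bit27=1)
  nb ##.#.: next=.  (t=1,i=5, bit26=0)
  nb ##..#: next=#  (t=5,i=10, bit25=1)
  nb ##...: next=#  (t=0,i=4, bit24=1)
  nb #.###: next=.  (t=3,i=8, bit23=0)
  nb #.##.: next=#  (t=1,i=13, bit22=1)
  nb #.#.#: next=#  (t=3,i=12, bit21=1)
  nb #.#..: next=#  (t=1,i=6, bit20=1)
  nb #..##: next=#  (t=7,i=1, bit19=1)
  nb #..#.: next=.  (t=5,i=2, bit18=0)
  nb #...#: next=#  (t=1,i=1, bit17=1)
  nb #....: next=.  (t=0,i=5, bit16=0)
  nb .####: next=.  (t=2,i=13, bit15=0)
  nb .###.: next=.  (t=2,i=7, bit14=0)
  nb .##.#: next=.  (t=1,i=4, bit13=0)
  nb .##..: next=#  (t=0,i=3, bit12=1)
  nb .#.##: next=.  (t=3,i=0, bit11=0)
  nb .#.#.: next=#  (t=3,i=13, bit10=1)
  nb .#..#: next=#  (t=5,i=1, bit9=1)
  nb .#...: next=#  (t=1,i=7, bit8=1)
  nb ..###: next=#  (t=2,i=6, bit7=1)
  nb ..##.: next=.  (t=0,i=2, bit6=0)
  nb ..#.#: next=.  (t=3,i=6, bit5=0)
  nb ..#..: next=.  (t=5,i=0, bit4=0)
  nb ...##: next=.  (t=0,i=1, bit3=0)
  nb ...#.: next=#  (t=3,i=5, bit2=1)
  nb ....#: next=.  (t=0,i=0, bit1=0)
  nb .....: next=#  (t=0,i=6, bit0=1)
  bits 10011011011110100001011110000101 = 2608469893

2608469893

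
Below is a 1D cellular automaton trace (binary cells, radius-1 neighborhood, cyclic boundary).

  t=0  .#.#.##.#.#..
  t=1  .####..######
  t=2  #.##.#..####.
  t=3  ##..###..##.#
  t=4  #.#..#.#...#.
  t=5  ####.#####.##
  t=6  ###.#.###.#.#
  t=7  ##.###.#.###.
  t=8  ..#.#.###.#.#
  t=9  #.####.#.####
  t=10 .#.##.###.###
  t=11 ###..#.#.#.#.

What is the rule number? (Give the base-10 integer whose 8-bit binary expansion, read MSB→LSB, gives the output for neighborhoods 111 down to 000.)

181

  nb ###: next=#  (t=1,i=2, bit7=1)
  nb ##.: next=.  (t=0,i=6, bit6=0)
  nb #.#: next=#  (t=0,i=2, bit5=1)
  nb #..: next=#  (t=0,i=11, bit4=1)
  nb .##: next=.  (t=0,i=5, bit3=0)
  nb .#.: next=#  (t=0,i=1, bit2=1)
  nb ..#: next=.  (t=0,i=0, bit1=0)
  nb ...: next=#  (t=0,i=12, bit0=1)
  bits 10110101 = 181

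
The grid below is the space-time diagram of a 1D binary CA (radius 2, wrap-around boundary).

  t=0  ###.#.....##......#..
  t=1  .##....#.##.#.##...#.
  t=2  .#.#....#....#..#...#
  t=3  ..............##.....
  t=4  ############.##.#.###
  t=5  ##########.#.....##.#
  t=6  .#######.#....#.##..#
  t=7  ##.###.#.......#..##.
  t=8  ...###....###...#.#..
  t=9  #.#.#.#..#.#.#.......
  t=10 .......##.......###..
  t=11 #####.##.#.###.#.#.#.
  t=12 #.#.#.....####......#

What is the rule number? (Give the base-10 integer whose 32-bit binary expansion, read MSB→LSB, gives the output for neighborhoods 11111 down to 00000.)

  ##### -> #   bit 31 = 1  t=4,i=0
  ####. -> .   bit 30 = 0  t=4,i=10
  ###.# -> #   bit 29 = 1  t=0,i=2
  ###.. -> .   bit 28 = 0  t=8,i=5
  ##.## -> .   bit 27 = 0  t=4,i=12
  ##.#. -> .   bit 26 = 0  t=0,i=3
  ##..# -> #   bit 25 = 1  t=6,i=18
  ##... -> #   bit 24 = 1  t=0,i=12
  #.### -> #   bit 23 = 1  t=4,i=18
  #.##. -> .   bit 22 = 0  t=1,i=9
  #.#.# -> .   bit 21 = 0  t=1,i=12
  #.#.. -> .   bit 20 = 0  t=0,i=4
  #..## -> .   bit 19 = 0  t=0,i=20
  #..#. -> #   bit 18 = 1  t=2,i=15
  #...# -> .   bit 17 = 0  t=1,i=17
  #.... -> .   bit 16 = 0  t=0,i=6
  .#### -> .   bit 15 = 0  t=4,i=19
  .###. -> #   bit 14 = 1  t=0,i=1
  .##.# -> .   bit 13 = 0  t=1,i=10
  .##.. -> .   bit 12 = 0  t=0,i=11
  .#.## -> #   bit 11 = 1  t=1,i=8
  .#.#. -> .   bit 10 = 0  t=2,i=0
  .#..# -> #   bit 9 = 1  t=0,i=19
  .#... -> .   bit 8 = 0  t=0,i=5
  ..### -> .   bit 7 = 0  t=0,i=0
  ..##. -> #   bit 6 = 1  t=0,i=10
  ..#.# -> .   bit 5 = 0  t=1,i=7
  ..#.. -> .   bit 4 = 0  t=0,i=18
  ...## -> #   bit 3 = 1  t=0,i=9
  ...#. -> .   bit 2 = 0  t=0,i=17
  ....# -> .   bit 1 = 0  t=0,i=8
  ..... -> #   bit 0 = 1  t=0,i=7
  bits 10100011100001000100101001001001 = 2743355977

2743355977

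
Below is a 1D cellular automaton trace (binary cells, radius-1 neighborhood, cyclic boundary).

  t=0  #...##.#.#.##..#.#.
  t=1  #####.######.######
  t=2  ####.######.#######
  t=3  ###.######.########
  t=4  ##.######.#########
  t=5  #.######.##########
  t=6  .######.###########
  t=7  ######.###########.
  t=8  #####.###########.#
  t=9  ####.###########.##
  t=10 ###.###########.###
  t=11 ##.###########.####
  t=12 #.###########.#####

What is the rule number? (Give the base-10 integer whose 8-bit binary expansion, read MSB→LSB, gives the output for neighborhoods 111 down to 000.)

  nb ###: next=#  (t=1,i=0, bit7=1)
  nb ##.: next=.  (t=0,i=5, bit6=0)
  nb #.#: next=#  (t=0,i=6, bit5=1)
  nb #..: next=#  (t=0,i=1, bit4=1)
  nb .##: next=#  (t=0,i=4, bit3=1)
  nb .#.: next=#  (t=0,i=0, bit2=1)
  nb ..#: next=#  (t=0,i=3, bit1=1)
  nb ...: next=#  (t=0,i=2, bit0=1)
  bits 10111111 = 191

191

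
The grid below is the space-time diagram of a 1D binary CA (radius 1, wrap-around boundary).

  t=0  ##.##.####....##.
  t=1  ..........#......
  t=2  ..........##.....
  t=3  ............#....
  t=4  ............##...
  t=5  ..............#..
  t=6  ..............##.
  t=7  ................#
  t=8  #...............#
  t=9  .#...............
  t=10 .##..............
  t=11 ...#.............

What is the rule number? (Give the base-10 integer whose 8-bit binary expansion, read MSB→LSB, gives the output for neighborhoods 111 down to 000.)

  [7] ### => .  t=0,i=7
  [6] ##. => .  t=0,i=1
  [5] #.# => .  t=0,i=2
  [4] #.. => #  t=0,i=10
  [3] .## => .  t=0,i=0
  [2] .#. => #  t=1,i=10
  [1] ..# => .  t=0,i=13
  [0] ... => .  t=0,i=11
  bits 00010100 = 20

20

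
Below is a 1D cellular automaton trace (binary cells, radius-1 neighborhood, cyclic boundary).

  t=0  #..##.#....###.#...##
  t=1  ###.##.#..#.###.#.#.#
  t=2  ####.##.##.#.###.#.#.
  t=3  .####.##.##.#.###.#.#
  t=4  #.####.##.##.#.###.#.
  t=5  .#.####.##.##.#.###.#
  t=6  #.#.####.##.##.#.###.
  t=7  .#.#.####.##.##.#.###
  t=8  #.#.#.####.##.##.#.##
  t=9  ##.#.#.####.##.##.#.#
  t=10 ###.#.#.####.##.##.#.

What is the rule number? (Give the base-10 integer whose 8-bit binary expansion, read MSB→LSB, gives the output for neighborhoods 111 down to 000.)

  ### -> #   bit 7 = 1  t=0,i=12
  ##. -> #   bit 6 = 1  t=0,i=0
  #.# -> #   bit 5 = 1  t=0,i=5
  #.. -> #   bit 4 = 1  t=0,i=1
  .## -> .   bit 3 = 0  t=0,i=3
  .#. -> .   bit 2 = 0  t=0,i=6
  ..# -> #   bit 1 = 1  t=0,i=2
  ... -> .   bit 0 = 0  t=0,i=8
  bits 11110010 = 242

242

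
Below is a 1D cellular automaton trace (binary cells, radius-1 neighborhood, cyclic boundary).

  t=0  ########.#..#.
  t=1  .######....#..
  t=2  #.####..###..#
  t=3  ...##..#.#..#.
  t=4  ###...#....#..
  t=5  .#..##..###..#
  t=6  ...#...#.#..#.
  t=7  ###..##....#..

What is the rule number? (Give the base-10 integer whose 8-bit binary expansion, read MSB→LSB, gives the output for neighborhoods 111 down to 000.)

  ### -> #   bit 7 = 1  t=0,i=1
  ##. -> .   bit 6 = 0  t=0,i=7
  #.# -> .   bit 5 = 0  t=0,i=8
  #.. -> .   bit 4 = 0  t=0,i=10
  .## -> .   bit 3 = 0  t=0,i=0
  .#. -> .   bit 2 = 0  t=0,i=9
  ..# -> #   bit 1 = 1  t=0,i=11
  ... -> #   bit 0 = 1  t=1,i=8
  bits 10000011 = 131

131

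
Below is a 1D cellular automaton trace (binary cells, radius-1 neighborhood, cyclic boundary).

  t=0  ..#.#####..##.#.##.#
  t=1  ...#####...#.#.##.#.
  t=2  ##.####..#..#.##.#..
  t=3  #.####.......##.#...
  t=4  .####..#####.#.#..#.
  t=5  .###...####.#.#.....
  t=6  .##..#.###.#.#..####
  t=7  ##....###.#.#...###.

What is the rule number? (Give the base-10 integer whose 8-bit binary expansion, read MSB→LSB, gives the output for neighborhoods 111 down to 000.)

  [7] ### => #  t=0,i=5
  [6] ##. => .  t=0,i=8
  [5] #.# => #  t=0,i=3
  [4] #.. => .  t=0,i=0
  [3] .## => #  t=0,i=4
  [2] .#. => .  t=0,i=2
  [1] ..# => .  t=0,i=1
  [0] ... => #  t=1,i=0
  bits 10101001 = 169

169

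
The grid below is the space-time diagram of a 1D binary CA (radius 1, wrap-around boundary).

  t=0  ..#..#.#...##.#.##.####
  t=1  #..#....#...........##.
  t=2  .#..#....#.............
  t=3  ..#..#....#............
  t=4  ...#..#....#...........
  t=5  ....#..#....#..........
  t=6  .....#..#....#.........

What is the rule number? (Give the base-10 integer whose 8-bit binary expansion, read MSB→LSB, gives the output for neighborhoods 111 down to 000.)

  nb ###: next=#  (t=0,i=20, bit7=1)
  nb ##.: next=.  (t=0,i=12, bit6=0)
  nb #.#: next=.  (t=0,i=6, bit5=0)
  nb #..: next=#  (t=0,i=0, bit4=1)
  nb .##: next=.  (t=0,i=11, bit3=0)
  nb .#.: next=.  (t=0,i=2, bit2=0)
  nb ..#: next=.  (t=0,i=1, bit1=0)
  nb ...: next=.  (t=0,i=9, bit0=0)
  bits 10010000 = 144

144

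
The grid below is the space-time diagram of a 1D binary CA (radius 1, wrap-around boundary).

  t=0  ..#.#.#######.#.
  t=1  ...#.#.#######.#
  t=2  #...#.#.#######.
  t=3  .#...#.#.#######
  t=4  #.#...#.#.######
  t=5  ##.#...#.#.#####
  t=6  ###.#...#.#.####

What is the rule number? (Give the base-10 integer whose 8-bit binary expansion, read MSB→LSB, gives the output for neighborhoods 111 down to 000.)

240

  [7] ### => #  t=0,i=7
  [6] ##. => #  t=0,i=12
  [5] #.# => #  t=0,i=3
  [4] #.. => #  t=0,i=15
  [3] .## => .  t=0,i=6
  [2] .#. => .  t=0,i=2
  [1] ..# => .  t=0,i=1
  [0] ... => .  t=0,i=0
  bits 11110000 = 240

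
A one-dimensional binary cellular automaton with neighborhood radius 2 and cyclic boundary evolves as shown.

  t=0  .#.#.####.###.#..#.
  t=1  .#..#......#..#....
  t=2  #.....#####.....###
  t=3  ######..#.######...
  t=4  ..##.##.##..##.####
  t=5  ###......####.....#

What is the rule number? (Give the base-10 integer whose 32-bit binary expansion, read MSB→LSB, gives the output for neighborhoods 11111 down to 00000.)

2468042863

  nb #####: next=#  (t=2,i=8, bit31=1)
  nb ####.: next=.  (t=0,i=7, bit30=0)
  nb ###.#: next=.  (t=0,i=8, bit29=0)
  nb ###..: next=#  (t=2,i=0, bit28=1)
  nb ##.##: next=.  (t=0,i=9, bit27=0)
  nb ##.#.: next=.  (t=0,i=13, bit26=0)
  nb ##..#: next=#  (t=3,i=6, bit25=1)
  nb ##...: next=#  (t=2,i=1, bit24=1)
  nb #.###: next=.  (t=0,i=5, bit23=0)
  nb #.##.: next=.  (t=4,i=5, bit22=0)
  nb #.#.#: next=.  (t=0,i=3, bit21=0)
  nb #.#..: next=#  (t=0,i=14, bit20=1)
  nb #..##: next=#  (t=4,i=1, bit19=1)
  nb #..#.: next=.  (t=0,i=0, bit18=0)
  nb #...#: next=#  (t=3,i=17, bit17=1)
  nb #....: next=#  (t=1,i=6, bit16=1)
  nb .####: next=.  (t=0,i=6, bit15=0)
  nb .###.: next=#  (t=0,i=11, bit14=1)
  nb .##.#: next=.  (t=4,i=3, bit13=0)
  nb .##..: next=#  (t=4,i=9, bit12=1)
  nb .#.##: next=#  (t=0,i=4, bit11=1)
  nb .#.#.: next=.  (t=0,i=2, bit10=0)
  nb .#..#: next=.  (t=0,i=15, bit9=0)
  nb .#...: next=.  (t=1,i=5, bit8=0)
  nb ..###: next=.  (t=2,i=6, bit7=0)
  nb ..##.: next=#  (t=4,i=2, bit6=1)
  nb ..#.#: next=#  (t=0,i=1, bit5=1)
  nb ..#..: next=.  (t=0,i=17, bit4=0)
  nb ...##: next=#  (t=2,i=5, bit3=1)
  nb ...#.: next=#  (t=1,i=0, bit2=1)
  nb ....#: next=#  (t=1,i=9, bit1=1)
  nb .....: next=#  (t=1,i=7, bit0=1)
  bits 10010011000110110101100001101111 = 2468042863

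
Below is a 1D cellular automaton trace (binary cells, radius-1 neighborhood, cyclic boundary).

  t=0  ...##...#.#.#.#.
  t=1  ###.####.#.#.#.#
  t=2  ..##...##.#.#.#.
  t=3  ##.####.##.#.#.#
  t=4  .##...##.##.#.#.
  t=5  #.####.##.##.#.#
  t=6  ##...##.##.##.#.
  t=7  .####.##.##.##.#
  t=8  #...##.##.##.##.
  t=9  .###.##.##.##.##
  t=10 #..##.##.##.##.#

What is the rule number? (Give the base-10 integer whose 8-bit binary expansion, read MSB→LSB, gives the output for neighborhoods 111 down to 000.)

115

  nb ###: next=.  (t=1,i=0, bit7=0)
  nb ##.: next=#  (t=0,i=4, bit6=1)
  nb #.#: next=#  (t=0,i=9, bit5=1)
  nb #..: next=#  (t=0,i=5, bit4=1)
  nb .##: next=.  (t=0,i=3, bit3=0)
  nb .#.: next=.  (t=0,i=8, bit2=0)
  nb ..#: next=#  (t=0,i=2, bit1=1)
  nb ...: next=#  (t=0,i=0, bit0=1)
  bits 01110011 = 115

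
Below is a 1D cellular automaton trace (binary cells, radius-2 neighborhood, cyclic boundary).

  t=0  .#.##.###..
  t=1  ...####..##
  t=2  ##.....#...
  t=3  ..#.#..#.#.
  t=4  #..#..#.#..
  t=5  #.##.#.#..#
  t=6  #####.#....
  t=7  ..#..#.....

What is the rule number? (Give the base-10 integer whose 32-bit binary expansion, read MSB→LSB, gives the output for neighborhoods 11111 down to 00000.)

2412127249

  [31] ##### => #  t=6,i=2
  [30] ####. => .  t=1,i=5
  [29] ###.# => .  t=6,i=4
  [28] ###.. => .  t=0,i=8
  [27] ##.## => #  t=0,i=5
  [26] ##.#. => #  t=5,i=4
  [25] ##..# => #  t=1,i=7
  [24] ##... => #  t=0,i=9
  [23] #.### => #  t=0,i=6
  [22] #.##. => #  t=0,i=3
  [21] #.#.# => .  t=5,i=5
  [20] #.#.. => .  t=3,i=4
  [19] #..## => .  t=1,i=8
  [18] #..#. => #  t=3,i=6
  [17] #...# => #  t=0,i=10
  [16] #.... => .  t=2,i=3
  [15] .#### => .  t=1,i=4
  [14] .###. => .  t=0,i=7
  [13] .##.# => #  t=0,i=4
  [12] .##.. => .  t=1,i=10
  [11] .#.## => .  t=0,i=2
  [10] .#.#. => #  t=3,i=3
  [9] .#..# => .  t=3,i=5
  [8] .#... => .  t=2,i=8
  [7] ..### => .  t=1,i=3
  [6] ..##. => .  t=1,i=9
  [5] ..#.# => .  t=0,i=1
  [4] ..#.. => #  t=2,i=7
  [3] ...## => .  t=1,i=2
  [2] ...#. => .  t=0,i=0
  [1] ....# => .  t=2,i=5
  [0] ..... => #  t=2,i=4
  bits 10001111110001100010010000010001 = 2412127249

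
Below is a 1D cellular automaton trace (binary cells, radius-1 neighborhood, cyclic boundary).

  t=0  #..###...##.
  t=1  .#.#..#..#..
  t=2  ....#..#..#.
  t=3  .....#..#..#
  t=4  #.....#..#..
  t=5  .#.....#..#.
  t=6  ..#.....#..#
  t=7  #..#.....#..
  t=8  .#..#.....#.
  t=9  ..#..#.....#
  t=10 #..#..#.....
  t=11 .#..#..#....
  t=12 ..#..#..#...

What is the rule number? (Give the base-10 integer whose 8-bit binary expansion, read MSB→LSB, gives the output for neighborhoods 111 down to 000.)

  nb ###: next=.  (t=0,i=4, bit7=0)
  nb ##.: next=.  (t=0,i=5, bit6=0)
  nb #.#: next=.  (t=0,i=11, bit5=0)
  nb #..: next=#  (t=0,i=1, bit4=1)
  nb .##: next=#  (t=0,i=3, bit3=1)
  nb .#.: next=.  (t=0,i=0, bit2=0)
  nb ..#: next=.  (t=0,i=2, bit1=0)
  nb ...: next=.  (t=0,i=7, bit0=0)
  bits 00011000 = 24

24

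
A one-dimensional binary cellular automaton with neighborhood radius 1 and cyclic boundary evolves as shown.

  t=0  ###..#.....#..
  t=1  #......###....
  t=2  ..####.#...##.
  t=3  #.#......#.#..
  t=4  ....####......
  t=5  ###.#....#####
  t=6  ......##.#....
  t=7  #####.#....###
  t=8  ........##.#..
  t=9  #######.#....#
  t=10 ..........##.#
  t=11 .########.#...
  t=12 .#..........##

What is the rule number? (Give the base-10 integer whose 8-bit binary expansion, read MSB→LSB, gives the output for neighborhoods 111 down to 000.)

  nb ###: next=.  (t=0,i=1, bit7=0)
  nb ##.: next=.  (t=0,i=2, bit6=0)
  nb #.#: next=.  (t=2,i=6, bit5=0)
  nb #..: next=.  (t=0,i=3, bit4=0)
  nb .##: next=#  (t=0,i=0, bit3=1)
  nb .#.: next=.  (t=0,i=5, bit2=0)
  nb ..#: next=.  (t=0,i=4, bit1=0)
  nb ...: next=#  (t=0,i=7, bit0=1)
  bits 00001001 = 9

9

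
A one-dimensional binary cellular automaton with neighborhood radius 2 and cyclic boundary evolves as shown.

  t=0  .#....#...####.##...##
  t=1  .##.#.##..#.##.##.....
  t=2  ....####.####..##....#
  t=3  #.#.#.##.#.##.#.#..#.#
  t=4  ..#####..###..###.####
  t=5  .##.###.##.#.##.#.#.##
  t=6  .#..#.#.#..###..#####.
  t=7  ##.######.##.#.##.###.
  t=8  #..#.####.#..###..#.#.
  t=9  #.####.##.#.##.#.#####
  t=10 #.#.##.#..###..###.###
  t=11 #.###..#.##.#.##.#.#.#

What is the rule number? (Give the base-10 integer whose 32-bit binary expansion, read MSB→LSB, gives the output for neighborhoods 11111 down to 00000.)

4043054514

  nb #####: next=#  (t=4,i=4, bit31=1)
  nb ####.: next=#  (t=0,i=12, bit30=1)
  nb ###.#: next=#  (t=0,i=13, bit29=1)
  nb ###..: next=#  (t=2,i=12, bit28=1)
  nb ##.##: next=.  (t=0,i=14, bit27=0)
  nb ##.#.: next=.  (t=0,i=0, bit26=0)
  nb ##..#: next=.  (t=1,i=8, bit25=0)
  nb ##...: next=.  (t=0,i=17, bit24=0)
  nb #.###: next=#  (t=2,i=9, bit23=1)
  nb #.##.: next=#  (t=0,i=15, bit22=1)
  nb #.#.#: next=#  (t=1,i=4, bit21=1)
  nb #.#..: next=#  (t=0,i=1, bit20=1)
  nb #..##: next=#  (t=2,i=14, bit19=1)
  nb #..#.: next=#  (t=1,i=9, bit18=1)
  nb #...#: next=.  (t=0,i=8, bit17=0)
  nb #....: next=.  (t=0,i=3, bit16=0)
  nb .####: next=.  (t=0,i=11, bit15=0)
  nb .###.: next=.  (t=4,i=10, bit14=0)
  nb .##.#: next=.  (t=0,i=21, bit13=0)
  nb .##..: next=#  (t=0,i=16, bit12=1)
  nb .#.##: next=#  (t=1,i=5, bit11=1)
  nb .#.#.: next=#  (t=3,i=3, bit10=1)
  nb .#..#: next=.  (t=3,i=17, bit9=0)
  nb .#...: next=#  (t=0,i=2, bit8=1)
  nb ..###: next=#  (t=0,i=10, bit7=1)
  nb ..##.: next=.  (t=0,i=20, bit6=0)
  nb ..#.#: next=#  (t=1,i=10, bit5=1)
  nb ..#..: next=#  (t=0,i=6, bit4=1)
  nb ...##: next=.  (t=0,i=9, bit3=0)
  nb ...#.: next=.  (t=0,i=5, bit2=0)
  nb ....#: next=#  (t=0,i=4, bit1=1)
  nb .....: next=.  (t=1,i=19, bit0=0)
  bits 11110000111111000001110110110010 = 4043054514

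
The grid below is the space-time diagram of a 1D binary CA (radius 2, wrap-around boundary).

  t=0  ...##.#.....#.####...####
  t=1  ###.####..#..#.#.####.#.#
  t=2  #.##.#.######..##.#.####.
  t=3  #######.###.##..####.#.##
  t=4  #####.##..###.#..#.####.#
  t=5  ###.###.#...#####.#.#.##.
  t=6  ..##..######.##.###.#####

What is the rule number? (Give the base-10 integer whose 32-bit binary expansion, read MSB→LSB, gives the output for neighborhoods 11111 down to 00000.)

3212225306

  ##### -> #   bit 31 = 1  t=2,i=9
  ####. -> .   bit 30 = 0  t=0,i=16
  ###.# -> #   bit 29 = 1  t=1,i=2
  ###.. -> #   bit 28 = 1  t=0,i=17
  ##.## -> #   bit 27 = 1  t=1,i=3
  ##.#. -> #   bit 26 = 1  t=0,i=5
  ##..# -> #   bit 25 = 1  t=1,i=8
  ##... -> #   bit 24 = 1  t=0,i=0
  #.### -> .   bit 23 = 0  t=0,i=14
  #.##. -> #   bit 22 = 1  t=2,i=2
  #.#.# -> #   bit 21 = 1  t=1,i=15
  #.#.. -> #   bit 20 = 1  t=0,i=6
  #..## -> .   bit 19 = 0  t=2,i=14
  #..#. -> #   bit 18 = 1  t=1,i=9
  #...# -> #   bit 17 = 1  t=0,i=1
  #.... -> .   bit 16 = 0  t=0,i=8
  .#### -> #   bit 15 = 1  t=0,i=15
  .###. -> .   bit 14 = 0  t=3,i=9
  .##.# -> #   bit 13 = 1  t=0,i=4
  .##.. -> .   bit 12 = 0  t=3,i=13
  .#.## -> #   bit 11 = 1  t=0,i=13
  .#.#. -> .   bit 10 = 0  t=1,i=14
  .#..# -> #   bit 9 = 1  t=1,i=11
  .#... -> #   bit 8 = 1  t=0,i=7
  ..### -> .   bit 7 = 0  t=0,i=21
  ..##. -> .   bit 6 = 0  t=0,i=3
  ..#.# -> .   bit 5 = 0  t=0,i=12
  ..#.. -> #   bit 4 = 1  t=1,i=10
  ...## -> #   bit 3 = 1  t=0,i=2
  ...#. -> .   bit 2 = 0  t=0,i=11
  ....# -> #   bit 1 = 1  t=0,i=10
  ..... -> .   bit 0 = 0  t=0,i=9
  bits 10111111011101101010101100011010 = 3212225306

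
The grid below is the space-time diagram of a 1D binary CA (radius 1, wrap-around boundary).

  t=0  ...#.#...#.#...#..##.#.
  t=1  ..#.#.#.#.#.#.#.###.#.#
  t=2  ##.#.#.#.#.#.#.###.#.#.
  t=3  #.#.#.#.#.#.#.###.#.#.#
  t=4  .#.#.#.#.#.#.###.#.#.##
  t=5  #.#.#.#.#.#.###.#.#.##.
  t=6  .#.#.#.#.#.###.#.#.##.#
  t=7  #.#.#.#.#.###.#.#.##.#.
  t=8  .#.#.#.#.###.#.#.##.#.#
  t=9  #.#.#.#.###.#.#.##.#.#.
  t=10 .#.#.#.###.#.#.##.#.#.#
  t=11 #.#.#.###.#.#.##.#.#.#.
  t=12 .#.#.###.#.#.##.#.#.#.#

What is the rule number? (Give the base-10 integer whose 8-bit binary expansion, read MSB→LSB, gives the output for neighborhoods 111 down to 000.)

186

  ### -> #   bit 7 = 1  t=1,i=17
  ##. -> .   bit 6 = 0  t=0,i=19
  #.# -> #   bit 5 = 1  t=0,i=4
  #.. -> #   bit 4 = 1  t=0,i=6
  .## -> #   bit 3 = 1  t=0,i=18
  .#. -> .   bit 2 = 0  t=0,i=3
  ..# -> #   bit 1 = 1  t=0,i=2
  ... -> .   bit 0 = 0  t=0,i=0
  bits 10111010 = 186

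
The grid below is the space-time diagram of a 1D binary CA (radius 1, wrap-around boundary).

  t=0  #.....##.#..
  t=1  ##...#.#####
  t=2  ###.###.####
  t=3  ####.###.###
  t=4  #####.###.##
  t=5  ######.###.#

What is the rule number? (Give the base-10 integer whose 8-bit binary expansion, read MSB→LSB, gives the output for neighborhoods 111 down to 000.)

  nb ###: next=#  (t=1,i=0, bit7=1)
  nb ##.: next=#  (t=0,i=7, bit6=1)
  nb #.#: next=#  (t=0,i=8, bit5=1)
  nb #..: next=#  (t=0,i=1, bit4=1)
  nb .##: next=.  (t=0,i=6, bit3=0)
  nb .#.: next=#  (t=0,i=0, bit2=1)
  nb ..#: next=#  (t=0,i=5, bit1=1)
  nb ...: next=.  (t=0,i=2, bit0=0)
  bits 11110110 = 246

246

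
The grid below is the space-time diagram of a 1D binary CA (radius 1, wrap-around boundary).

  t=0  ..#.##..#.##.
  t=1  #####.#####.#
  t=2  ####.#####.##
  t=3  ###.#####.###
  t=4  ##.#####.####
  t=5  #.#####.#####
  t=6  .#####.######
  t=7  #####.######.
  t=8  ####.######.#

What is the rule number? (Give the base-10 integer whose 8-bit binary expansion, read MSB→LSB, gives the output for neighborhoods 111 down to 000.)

191

  ###|#  b7=1 t=1,i=0
  ##.|.  b6=0 t=0,i=5
  #.#|#  b5=1 t=0,i=3
  #..|#  b4=1 t=0,i=6
  .##|#  b3=1 t=0,i=4
  .#.|#  b2=1 t=0,i=2
  ..#|#  b1=1 t=0,i=1
  ...|#  b0=1 t=0,i=0
  bits 10111111 = 191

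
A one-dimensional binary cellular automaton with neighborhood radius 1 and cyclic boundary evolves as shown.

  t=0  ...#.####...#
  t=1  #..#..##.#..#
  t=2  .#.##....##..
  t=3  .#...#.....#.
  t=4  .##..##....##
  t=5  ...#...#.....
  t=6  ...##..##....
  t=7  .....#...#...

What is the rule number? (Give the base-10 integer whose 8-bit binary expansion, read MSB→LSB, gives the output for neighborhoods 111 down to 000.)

  nb ###: next=#  (t=0,i=6, bit7=1)
  nb ##.: next=.  (t=0,i=8, bit6=0)
  nb #.#: next=.  (t=0,i=4, bit5=0)
  nb #..: next=#  (t=0,i=0, bit4=1)
  nb .##: next=.  (t=0,i=5, bit3=0)
  nb .#.: next=#  (t=0,i=3, bit2=1)
  nb ..#: next=.  (t=0,i=2, bit1=0)
  nb ...: next=.  (t=0,i=1, bit0=0)
  bits 10010100 = 148

148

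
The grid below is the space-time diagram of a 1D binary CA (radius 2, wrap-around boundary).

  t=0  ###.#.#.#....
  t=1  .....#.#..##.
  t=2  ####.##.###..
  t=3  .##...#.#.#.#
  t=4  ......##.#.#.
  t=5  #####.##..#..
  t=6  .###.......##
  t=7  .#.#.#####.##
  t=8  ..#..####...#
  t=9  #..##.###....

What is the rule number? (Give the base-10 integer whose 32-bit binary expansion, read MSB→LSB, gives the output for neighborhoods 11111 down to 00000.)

  nb #####: next=#  (t=5,i=2, bit31=1)
  nb ####.: next=#  (t=2,i=2, bit30=1)
  nb ###.#: next=.  (t=0,i=2, bit29=0)
  nb ###..: next=#  (t=2,i=10, bit28=1)
  nb ##.##: next=.  (t=2,i=4, bit27=0)
  nb ##.#.: next=.  (t=0,i=3, bit26=0)
  nb ##..#: next=.  (t=2,i=11, bit25=0)
  nb ##...: next=.  (t=1,i=12, bit24=0)
  nb #.###: next=#  (t=2,i=8, bit23=1)
  nb #.##.: next=.  (t=2,i=5, bit22=0)
  nb #.#.#: next=.  (t=0,i=4, bit21=0)
  nb #.#..: next=.  (t=0,i=8, bit20=0)
  nb #..##: next=#  (t=1,i=9, bit19=1)
  nb #..#.: next=.  (t=5,i=9, bit18=0)
  nb #...#: next=.  (t=3,i=4, bit17=0)
  nb #....: next=#  (t=0,i=10, bit16=1)
  nb .####: next=#  (t=2,i=1, bit15=1)
  nb .###.: next=.  (t=0,i=1, bit14=0)
  nb .##.#: next=#  (t=2,i=6, bit13=1)
  nb .##..: next=.  (t=1,i=11, bit12=0)
  nb .#.##: next=.  (t=3,i=0, bit11=0)
  nb .#.#.: next=#  (t=0,i=5, bit10=1)
  nb .#..#: next=#  (t=1,i=8, bit9=1)
  nb .#...: next=.  (t=0,i=9, bit8=0)
  nb ..###: next=.  (t=0,i=0, bit7=0)
  nb ..##.: next=#  (t=1,i=10, bit6=1)
  nb ..#.#: next=#  (t=1,i=5, bit5=1)
  nb ..#..: next=.  (t=5,i=10, bit4=0)
  nb ...##: next=.  (t=0,i=12, bit3=0)
  nb ...#.: next=.  (t=1,i=4, bit2=0)
  nb ....#: next=#  (t=0,i=11, bit1=1)
  nb .....: next=#  (t=1,i=1, bit0=1)
  bits 11010000100010011010011001100011 = 3498681955

3498681955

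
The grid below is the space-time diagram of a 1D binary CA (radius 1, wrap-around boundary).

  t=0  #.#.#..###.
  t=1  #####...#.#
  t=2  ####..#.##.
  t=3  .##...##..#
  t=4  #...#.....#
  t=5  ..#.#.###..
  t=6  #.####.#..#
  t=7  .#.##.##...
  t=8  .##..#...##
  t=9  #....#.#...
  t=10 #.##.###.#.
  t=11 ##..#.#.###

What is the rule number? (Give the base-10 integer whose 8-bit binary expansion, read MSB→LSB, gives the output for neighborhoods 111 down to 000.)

165

  ###|#  b7=1 t=0,i=8
  ##.|.  b6=0 t=0,i=9
  #.#|#  b5=1 t=0,i=1
  #..|.  b4=0 t=0,i=5
  .##|.  b3=0 t=0,i=7
  .#.|#  b2=1 t=0,i=0
  ..#|.  b1=0 t=0,i=6
  ...|#  b0=1 t=1,i=6
  bits 10100101 = 165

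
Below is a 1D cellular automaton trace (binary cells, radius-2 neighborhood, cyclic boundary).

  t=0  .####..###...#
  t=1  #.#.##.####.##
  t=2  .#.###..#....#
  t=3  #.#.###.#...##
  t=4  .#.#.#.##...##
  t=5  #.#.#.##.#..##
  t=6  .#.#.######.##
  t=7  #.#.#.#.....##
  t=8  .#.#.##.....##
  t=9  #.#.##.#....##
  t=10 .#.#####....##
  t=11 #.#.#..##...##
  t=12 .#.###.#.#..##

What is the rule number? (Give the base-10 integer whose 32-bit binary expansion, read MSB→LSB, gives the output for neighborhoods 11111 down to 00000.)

  #####|.  b31=0 t=6,i=7
  ####.|.  b30=0 t=0,i=3
  ###.#|.  b29=0 t=1,i=0
  ###..|#  b28=1 t=0,i=4
  ##.##|.  b27=0 t=1,i=6
  ##.#.|#  b26=1 t=1,i=1
  ##..#|#  b25=1 t=0,i=5
  ##...|#  b24=1 t=0,i=10
  #.###|.  b23=0 t=0,i=1
  #.##.|#  b22=1 t=1,i=4
  #.#.#|.  b21=0 t=1,i=2
  #.#..|#  b20=1 t=3,i=8
  #..##|.  b19=0 t=0,i=6
  #..#.|.  b18=0 t=2,i=7
  #...#|.  b17=0 t=0,i=11
  #....|.  b16=0 t=2,i=10
  .####|#  b15=1 t=0,i=2
  .###.|#  b14=1 t=0,i=8
  .##.#|#  b13=1 t=1,i=5
  .##..|.  b12=0 t=4,i=8
  .#.##|#  b11=1 t=0,i=0
  .#.#.|#  b10=1 t=2,i=0
  .#..#|#  b9=1 t=5,i=10
  .#...|.  b8=0 t=2,i=9
  ..###|#  b7=1 t=0,i=7
  ..##.|#  b6=1 t=4,i=12
  ..#.#|#  b5=1 t=0,i=13
  ..#..|#  b4=1 t=2,i=8
  ...##|.  b3=0 t=3,i=11
  ...#.|#  b2=1 t=0,i=12
  ....#|.  b1=0 t=2,i=11
  .....|.  b0=0 t=7,i=9
  bits 00010111010100001110111011110100 = 391180020

391180020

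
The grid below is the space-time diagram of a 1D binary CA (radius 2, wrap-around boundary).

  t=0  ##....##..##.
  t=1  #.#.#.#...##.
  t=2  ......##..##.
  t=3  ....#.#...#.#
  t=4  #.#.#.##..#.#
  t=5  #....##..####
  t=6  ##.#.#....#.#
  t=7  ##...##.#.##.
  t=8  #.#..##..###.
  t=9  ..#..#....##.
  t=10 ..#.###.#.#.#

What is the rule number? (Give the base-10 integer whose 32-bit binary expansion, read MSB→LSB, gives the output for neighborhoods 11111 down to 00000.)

  [31] ##### => .  t=5,i=11
  [30] ####. => #  t=5,i=12
  [29] ###.# => #  t=6,i=1
  [28] ###.. => #  t=5,i=0
  [27] ##.## => .  t=0,i=12
  [26] ##.#. => .  t=1,i=12
  [25] ##..# => .  t=0,i=8
  [24] ##... => #  t=0,i=2
  [23] #.### => .  t=6,i=12
  [22] #.##. => #  t=0,i=0
  [21] #.#.# => .  t=1,i=0
  [20] #.#.. => #  t=1,i=6
  [19] #..## => .  t=0,i=9
  [18] #..#. => #  t=4,i=9
  [17] #...# => .  t=1,i=8
  [16] #.... => .  t=0,i=3
  [15] .#### => #  t=5,i=10
  [14] .###. => #  t=6,i=0
  [13] .##.# => #  t=0,i=11
  [12] .##.. => .  t=0,i=1
  [11] .#.## => #  t=4,i=5
  [10] .#.#. => .  t=1,i=1
  [9] .#..# => .  t=8,i=3
  [8] .#... => #  t=1,i=7
  [7] ..### => .  t=5,i=9
  [6] ..##. => #  t=0,i=6
  [5] ..#.# => #  t=3,i=4
  [4] ..#.. => #  t=9,i=2
  [3] ...## => .  t=0,i=5
  [2] ...#. => .  t=3,i=3
  [1] ....# => #  t=0,i=4
  [0] ..... => .  t=2,i=1
  bits 01110001010101001110100101110010 = 1901390194

1901390194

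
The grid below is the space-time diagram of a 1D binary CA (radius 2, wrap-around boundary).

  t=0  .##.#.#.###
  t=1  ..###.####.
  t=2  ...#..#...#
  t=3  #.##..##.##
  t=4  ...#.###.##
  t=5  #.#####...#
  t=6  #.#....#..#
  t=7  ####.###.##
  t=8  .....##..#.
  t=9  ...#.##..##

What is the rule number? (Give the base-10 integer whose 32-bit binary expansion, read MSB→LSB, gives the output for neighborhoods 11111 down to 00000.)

  [31] ##### => .  t=5,i=4
  [30] ####. => .  t=1,i=8
  [29] ###.# => .  t=0,i=10
  [28] ###.. => .  t=1,i=9
  [27] ##.## => .  t=0,i=0
  [26] ##.#. => #  t=0,i=3
  [25] ##..# => .  t=3,i=4
  [24] ##... => #  t=1,i=10
  [23] #.### => #  t=0,i=8
  [22] #.##. => .  t=0,i=1
  [21] #.#.# => #  t=0,i=4
  [20] #.#.. => #  t=6,i=2
  [19] #..## => #  t=3,i=5
  [18] #..#. => .  t=2,i=5
  [17] #...# => .  t=1,i=0
  [16] #.... => .  t=6,i=4
  [15] .#### => .  t=1,i=7
  [14] .###. => #  t=0,i=9
  [13] .##.# => #  t=0,i=2
  [12] .##.. => #  t=3,i=3
  [11] .#.## => #  t=0,i=7
  [10] .#.#. => .  t=0,i=5
  [9] .#..# => .  t=2,i=4
  [8] .#... => #  t=2,i=0
  [7] ..### => .  t=1,i=2
  [6] ..##. => #  t=3,i=6
  [5] ..#.# => #  t=4,i=3
  [4] ..#.. => #  t=2,i=3
  [3] ...## => .  t=1,i=1
  [2] ...#. => #  t=2,i=2
  [1] ....# => #  t=6,i=5
  [0] ..... => .  t=8,i=1
  bits 00000101101110000111100101110110 = 95975798

95975798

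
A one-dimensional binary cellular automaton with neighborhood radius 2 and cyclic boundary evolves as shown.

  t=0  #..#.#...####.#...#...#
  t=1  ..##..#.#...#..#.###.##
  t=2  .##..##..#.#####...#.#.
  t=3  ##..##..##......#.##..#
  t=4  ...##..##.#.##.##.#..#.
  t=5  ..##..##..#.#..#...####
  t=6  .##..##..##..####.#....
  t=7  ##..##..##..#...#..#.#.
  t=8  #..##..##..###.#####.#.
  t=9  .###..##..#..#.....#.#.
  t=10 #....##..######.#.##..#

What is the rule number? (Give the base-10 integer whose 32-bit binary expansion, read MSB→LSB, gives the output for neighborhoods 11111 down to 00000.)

  ##### -> .   bit 31 = 0  t=2,i=13
  ####. -> .   bit 30 = 0  t=0,i=11
  ###.# -> #   bit 29 = 1  t=0,i=12
  ###.. -> .   bit 28 = 0  t=2,i=15
  ##.## -> .   bit 27 = 0  t=1,i=20
  ##.#. -> .   bit 26 = 0  t=0,i=13
  ##..# -> .   bit 25 = 0  t=0,i=1
  ##... -> #   bit 24 = 1  t=2,i=16
  #.### -> .   bit 23 = 0  t=1,i=17
  #.##. -> #   bit 22 = 1  t=1,i=21
  #.#.# -> #   bit 21 = 1  t=4,i=10
  #.#.. -> .   bit 20 = 0  t=0,i=5
  #..## -> #   bit 19 = 1  t=1,i=1
  #..#. -> #   bit 18 = 1  t=0,i=2
  #...# -> .   bit 17 = 0  t=0,i=7
  #.... -> .   bit 16 = 0  t=3,i=11
  .#### -> .   bit 15 = 0  t=0,i=10
  .###. -> .   bit 14 = 0  t=1,i=18
  .##.# -> .   bit 13 = 0  t=4,i=8
  .##.. -> .   bit 12 = 0  t=0,i=0
  .#.## -> .   bit 11 = 0  t=1,i=16
  .#.#. -> .   bit 10 = 0  t=0,i=4
  .#..# -> #   bit 9 = 1  t=1,i=13
  .#... -> #   bit 8 = 1  t=0,i=6
  ..### -> .   bit 7 = 0  t=0,i=9
  ..##. -> #   bit 6 = 1  t=0,i=22
  ..#.# -> #   bit 5 = 1  t=0,i=3
  ..#.. -> #   bit 4 = 1  t=0,i=18
  ...## -> #   bit 3 = 1  t=0,i=8
  ...#. -> #   bit 2 = 1  t=0,i=17
  ....# -> .   bit 1 = 0  t=3,i=14
  ..... -> #   bit 0 = 1  t=3,i=12
  bits 00100001011011000000001101111101 = 560726909

560726909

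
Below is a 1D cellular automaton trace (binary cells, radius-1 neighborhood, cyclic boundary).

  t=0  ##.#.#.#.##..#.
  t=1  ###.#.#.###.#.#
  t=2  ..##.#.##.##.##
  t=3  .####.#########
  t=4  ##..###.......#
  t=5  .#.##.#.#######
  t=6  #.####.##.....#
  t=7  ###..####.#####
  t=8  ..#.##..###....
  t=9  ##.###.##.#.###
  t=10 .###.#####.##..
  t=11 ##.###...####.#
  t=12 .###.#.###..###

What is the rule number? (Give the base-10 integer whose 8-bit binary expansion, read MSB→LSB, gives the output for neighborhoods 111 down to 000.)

  ###|.  b7=0 t=1,i=0
  ##.|#  b6=1 t=0,i=1
  #.#|#  b5=1 t=0,i=2
  #..|.  b4=0 t=0,i=11
  .##|#  b3=1 t=0,i=0
  .#.|.  b2=0 t=0,i=3
  ..#|#  b1=1 t=0,i=12
  ...|#  b0=1 t=4,i=8
  bits 01101011 = 107

107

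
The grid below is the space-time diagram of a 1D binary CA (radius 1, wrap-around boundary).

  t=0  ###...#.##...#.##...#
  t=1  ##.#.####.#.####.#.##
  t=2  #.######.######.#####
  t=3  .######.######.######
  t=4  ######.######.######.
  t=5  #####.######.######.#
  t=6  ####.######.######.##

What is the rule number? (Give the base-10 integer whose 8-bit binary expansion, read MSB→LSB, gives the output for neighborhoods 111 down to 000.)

190

  nb ###: next=#  (t=0,i=0, bit7=1)
  nb ##.: next=.  (t=0,i=2, bit6=0)
  nb #.#: next=#  (t=0,i=7, bit5=1)
  nb #..: next=#  (t=0,i=3, bit4=1)
  nb .##: next=#  (t=0,i=8, bit3=1)
  nb .#.: next=#  (t=0,i=6, bit2=1)
  nb ..#: next=#  (t=0,i=5, bit1=1)
  nb ...: next=.  (t=0,i=4, bit0=0)
  bits 10111110 = 190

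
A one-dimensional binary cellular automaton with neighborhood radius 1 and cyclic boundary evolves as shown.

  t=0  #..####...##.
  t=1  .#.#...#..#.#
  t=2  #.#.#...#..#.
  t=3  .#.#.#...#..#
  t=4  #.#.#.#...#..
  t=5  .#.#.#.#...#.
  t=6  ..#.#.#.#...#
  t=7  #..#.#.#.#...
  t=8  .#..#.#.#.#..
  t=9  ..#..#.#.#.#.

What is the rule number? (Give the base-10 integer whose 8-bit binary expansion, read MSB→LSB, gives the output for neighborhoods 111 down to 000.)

  ###|.  b7=0 t=0,i=4
  ##.|.  b6=0 t=0,i=6
  #.#|#  b5=1 t=0,i=12
  #..|#  b4=1 t=0,i=1
  .##|#  b3=1 t=0,i=3
  .#.|.  b2=0 t=0,i=0
  ..#|.  b1=0 t=0,i=2
  ...|.  b0=0 t=0,i=8
  bits 00111000 = 56

56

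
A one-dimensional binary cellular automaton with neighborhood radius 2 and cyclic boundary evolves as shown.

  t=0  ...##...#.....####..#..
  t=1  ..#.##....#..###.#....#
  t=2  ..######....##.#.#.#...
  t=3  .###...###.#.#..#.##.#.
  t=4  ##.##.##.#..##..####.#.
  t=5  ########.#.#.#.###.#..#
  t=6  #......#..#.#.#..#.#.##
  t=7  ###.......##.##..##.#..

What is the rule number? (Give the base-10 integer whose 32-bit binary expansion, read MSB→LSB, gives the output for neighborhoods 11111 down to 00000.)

962182312

  ##### -> .   bit 31 = 0  t=2,i=4
  ####. -> .   bit 30 = 0  t=0,i=16
  ###.# -> #   bit 29 = 1  t=1,i=15
  ###.. -> #   bit 28 = 1  t=0,i=17
  ##.## -> #   bit 27 = 1  t=4,i=2
  ##.#. -> .   bit 26 = 0  t=1,i=16
  ##..# -> .   bit 25 = 0  t=0,i=18
  ##... -> #   bit 24 = 1  t=0,i=5
  #.### -> .   bit 23 = 0  t=5,i=15
  #.##. -> #   bit 22 = 1  t=1,i=4
  #.#.# -> .   bit 21 = 0  t=2,i=15
  #.#.. -> #   bit 20 = 1  t=1,i=17
  #..## -> #   bit 19 = 1  t=1,i=12
  #..#. -> .   bit 18 = 0  t=0,i=19
  #...# -> .   bit 17 = 0  t=0,i=6
  #.... -> #   bit 16 = 1  t=0,i=10
  .#### -> #   bit 15 = 1  t=0,i=15
  .###. -> .   bit 14 = 0  t=1,i=14
  .##.# -> #   bit 13 = 1  t=2,i=13
  .##.. -> #   bit 12 = 1  t=0,i=4
  .#.## -> #   bit 11 = 1  t=1,i=3
  .#.#. -> #   bit 10 = 1  t=2,i=16
  .#..# -> .   bit 9 = 0  t=1,i=0
  .#... -> .   bit 8 = 0  t=0,i=9
  ..### -> #   bit 7 = 1  t=0,i=14
  ..##. -> .   bit 6 = 0  t=0,i=3
  ..#.# -> #   bit 5 = 1  t=1,i=2
  ..#.. -> .   bit 4 = 0  t=0,i=8
  ...## -> #   bit 3 = 1  t=0,i=2
  ...#. -> .   bit 2 = 0  t=0,i=7
  ....# -> .   bit 1 = 0  t=0,i=1
  ..... -> .   bit 0 = 0  t=0,i=0
  bits 00111001010110011011110010101000 = 962182312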